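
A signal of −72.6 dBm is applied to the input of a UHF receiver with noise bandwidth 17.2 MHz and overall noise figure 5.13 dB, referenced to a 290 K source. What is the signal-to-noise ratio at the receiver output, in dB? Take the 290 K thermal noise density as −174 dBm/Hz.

Noise floor: N = −174 + 10 log₁₀(B) + NF
10 log₁₀(1.72×10⁷) = 72.36 dB
N = −174 + 72.36 + 5.13 = −96.51 dBm
SNR = P_sig − N = −72.6 − (−96.51) = 23.91 dB → 23.9 dB

23.9 dB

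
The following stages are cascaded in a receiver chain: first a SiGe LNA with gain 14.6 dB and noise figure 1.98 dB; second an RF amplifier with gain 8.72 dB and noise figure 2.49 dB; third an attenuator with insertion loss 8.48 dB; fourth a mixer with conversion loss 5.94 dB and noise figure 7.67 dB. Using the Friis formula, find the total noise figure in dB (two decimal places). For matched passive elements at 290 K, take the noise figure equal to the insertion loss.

Convert to linear (a loss of L dB is a gain of −L dB): F_i = 10^(NF_i/10), G_i = 10^(G_i,dB/10)
  Stage 1: F_1 = 10^(1.98/10) = 1.578, G_1 = 10^(14.6/10) = 28.84
  Stage 2: F_2 = 10^(2.49/10) = 1.774, G_2 = 10^(8.72/10) = 7.447
  Stage 3: F_3 = 10^(8.48/10) = 7.047, G_3 = 10^(−8.48/10) = 0.1419
  Stage 4: F_4 = 10^(7.67/10) = 5.848, G_4 = 10^(−5.94/10) = 0.2547
Friis cascade:
  F = 1.578 + (1.774 − 1)/28.84 + (7.047 − 1)/214.8 + (5.848 − 1)/30.48 = 1.792
NF = 10 log₁₀(1.792) = 2.53 dB

2.53 dB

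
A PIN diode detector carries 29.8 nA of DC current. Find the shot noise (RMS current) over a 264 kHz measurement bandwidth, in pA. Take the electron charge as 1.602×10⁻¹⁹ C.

50.2 pA

I_n = √(2qI·B)
2qI·B = 2 × 1.602×10⁻¹⁹ × 2.98×10⁻⁸ × 2.64×10⁵ = 2.52×10⁻²¹ A²
I_n = √(2.52×10⁻²¹) = 5.02×10⁻¹¹ A = 50.2 pA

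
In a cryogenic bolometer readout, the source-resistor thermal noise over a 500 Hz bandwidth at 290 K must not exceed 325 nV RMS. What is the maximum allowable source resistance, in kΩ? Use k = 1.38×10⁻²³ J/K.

Johnson–Nyquist: V_n = √(4kTRB) ⇒ R = V_n² / (4kTB)
4kTB = 4 × 1.38×10⁻²³ × 290 × 5.00×10² = 8.00×10⁻¹⁸
R = (3.25×10⁻⁷)² / 8.00×10⁻¹⁸ = 1.32×10⁴ Ω = 13.2 kΩ

13.2 kΩ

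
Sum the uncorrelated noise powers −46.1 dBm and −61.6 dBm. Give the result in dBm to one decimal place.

Convert to linear, add, convert back:
P₁ = 2.45×10⁻⁸ W, P₂ = 6.92×10⁻¹⁰ W
P_tot = 2.52×10⁻⁸ W → 10 log₁₀(P_tot / 10⁻³) = −46.0 dBm

−46.0 dBm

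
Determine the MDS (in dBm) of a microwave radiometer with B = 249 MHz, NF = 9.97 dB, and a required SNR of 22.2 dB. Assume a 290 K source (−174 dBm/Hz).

−57.9 dBm

Sensitivity = −174 + 10 log₁₀(B) + NF + SNR_min
= −174 + 83.96 + 9.97 + 22.2
= −57.87 dBm → −57.9 dBm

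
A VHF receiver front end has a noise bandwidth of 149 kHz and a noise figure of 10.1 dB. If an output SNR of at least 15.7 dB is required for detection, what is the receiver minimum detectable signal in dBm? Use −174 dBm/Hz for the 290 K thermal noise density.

−96.5 dBm

Sensitivity = −174 + 10 log₁₀(B) + NF + SNR_min
= −174 + 51.73 + 10.1 + 15.7
= −96.47 dBm → −96.5 dBm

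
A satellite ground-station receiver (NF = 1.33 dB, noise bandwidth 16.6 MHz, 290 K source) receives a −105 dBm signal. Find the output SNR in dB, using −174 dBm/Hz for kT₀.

Noise floor: N = −174 + 10 log₁₀(B) + NF
10 log₁₀(1.66×10⁷) = 72.2 dB
N = −174 + 72.2 + 1.33 = −100.47 dBm
SNR = P_sig − N = −105 − (−100.47) = −4.53 dB → −4.5 dB

−4.5 dB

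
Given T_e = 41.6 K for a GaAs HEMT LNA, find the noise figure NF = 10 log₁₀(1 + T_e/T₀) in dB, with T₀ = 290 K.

F = 1 + T_e/T₀ = 1 + 41.6/290 = 1.14345
NF = 10 log₁₀(1.14345) = 0.582 dB

0.582 dB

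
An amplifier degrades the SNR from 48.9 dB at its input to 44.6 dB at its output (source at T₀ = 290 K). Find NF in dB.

NF (dB) = SNR_in(dB) − SNR_out(dB) when the source is at T₀
NF = 48.9 − 44.6 = 4.3 dB

4.3 dB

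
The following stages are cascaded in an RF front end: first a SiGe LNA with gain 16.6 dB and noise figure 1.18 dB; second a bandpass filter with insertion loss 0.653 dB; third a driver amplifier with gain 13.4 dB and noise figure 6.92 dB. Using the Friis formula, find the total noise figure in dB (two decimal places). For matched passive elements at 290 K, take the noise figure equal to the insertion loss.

1.51 dB

Convert to linear (a loss of L dB is a gain of −L dB): F_i = 10^(NF_i/10), G_i = 10^(G_i,dB/10)
  Stage 1: F_1 = 10^(1.18/10) = 1.312, G_1 = 10^(16.6/10) = 45.71
  Stage 2: F_2 = 10^(0.653/10) = 1.162, G_2 = 10^(−0.653/10) = 0.8604
  Stage 3: F_3 = 10^(6.92/10) = 4.920, G_3 = 10^(13.4/10) = 21.88
Friis cascade:
  F = 1.312 + (1.162 − 1)/45.71 + (4.920 − 1)/39.33 = 1.415
NF = 10 log₁₀(1.415) = 1.51 dB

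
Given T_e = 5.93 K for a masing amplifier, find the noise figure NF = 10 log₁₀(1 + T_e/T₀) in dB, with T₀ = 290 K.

0.088 dB

F = 1 + T_e/T₀ = 1 + 5.93/290 = 1.02045
NF = 10 log₁₀(1.02045) = 0.088 dB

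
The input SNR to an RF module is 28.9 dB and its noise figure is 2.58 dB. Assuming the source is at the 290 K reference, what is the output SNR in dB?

26.32 dB

By definition F = SNR_in/SNR_out, so in dB: SNR_out = SNR_in − NF
SNR_out = 28.9 − 2.58 = 26.32 dB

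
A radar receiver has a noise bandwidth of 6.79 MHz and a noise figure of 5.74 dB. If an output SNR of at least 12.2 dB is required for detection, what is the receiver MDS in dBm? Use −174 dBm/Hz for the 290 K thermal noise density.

−87.7 dBm

Sensitivity = −174 + 10 log₁₀(B) + NF + SNR_min
= −174 + 68.32 + 5.74 + 12.2
= −87.74 dBm → −87.7 dBm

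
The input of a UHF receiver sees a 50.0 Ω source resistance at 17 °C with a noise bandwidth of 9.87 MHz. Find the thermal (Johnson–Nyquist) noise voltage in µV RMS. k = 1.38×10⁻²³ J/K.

2.81 µV

T = 17 °C + 273.15 = 290.15 K
V_n = √(4kTRB)
4kTRB = 4 × 1.38×10⁻²³ × 290.15 × 5.00×10¹ × 9.87×10⁶ = 7.90×10⁻¹² V²
V_n = √(7.90×10⁻¹²) = 2.81×10⁻⁶ V = 2.81 µV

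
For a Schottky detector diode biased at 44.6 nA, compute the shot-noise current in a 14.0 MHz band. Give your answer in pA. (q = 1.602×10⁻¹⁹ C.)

447 pA

I_n = √(2qI·B)
2qI·B = 2 × 1.602×10⁻¹⁹ × 4.46×10⁻⁸ × 1.40×10⁷ = 2.00×10⁻¹⁹ A²
I_n = √(2.00×10⁻¹⁹) = 4.47×10⁻¹⁰ A = 447 pA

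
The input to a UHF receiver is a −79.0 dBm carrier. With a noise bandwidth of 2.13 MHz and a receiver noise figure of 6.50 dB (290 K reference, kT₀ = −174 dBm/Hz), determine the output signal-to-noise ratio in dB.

25.2 dB

Noise floor: N = −174 + 10 log₁₀(B) + NF
10 log₁₀(2.13×10⁶) = 63.28 dB
N = −174 + 63.28 + 6.50 = −104.22 dBm
SNR = P_sig − N = −79.0 − (−104.22) = 25.22 dB → 25.2 dB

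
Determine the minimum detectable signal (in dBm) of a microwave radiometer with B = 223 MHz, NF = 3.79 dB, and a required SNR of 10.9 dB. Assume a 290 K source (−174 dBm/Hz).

−75.8 dBm

Sensitivity = −174 + 10 log₁₀(B) + NF + SNR_min
= −174 + 83.48 + 3.79 + 10.9
= −75.83 dBm → −75.8 dBm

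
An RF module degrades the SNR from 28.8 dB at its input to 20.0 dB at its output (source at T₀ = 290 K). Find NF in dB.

NF (dB) = SNR_in(dB) − SNR_out(dB) when the source is at T₀
NF = 28.8 − 20.0 = 8.8 dB

8.8 dB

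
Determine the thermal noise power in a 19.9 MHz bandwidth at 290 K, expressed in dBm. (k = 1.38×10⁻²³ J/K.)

−101.0 dBm

P_n = kTB = 1.38×10⁻²³ × 290 × 1.99×10⁷ = 7.96×10⁻¹⁴ W
In dBm: 10 log₁₀(7.96×10⁻¹⁴ / 10⁻³) = −101.0 dBm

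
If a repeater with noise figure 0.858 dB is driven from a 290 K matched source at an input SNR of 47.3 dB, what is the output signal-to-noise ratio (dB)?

46.442 dB

By definition F = SNR_in/SNR_out, so in dB: SNR_out = SNR_in − NF
SNR_out = 47.3 − 0.858 = 46.442 dB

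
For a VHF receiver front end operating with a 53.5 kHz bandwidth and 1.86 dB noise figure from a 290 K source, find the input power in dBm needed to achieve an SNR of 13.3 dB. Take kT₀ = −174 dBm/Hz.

Sensitivity = −174 + 10 log₁₀(B) + NF + SNR_min
= −174 + 47.28 + 1.86 + 13.3
= −111.56 dBm → −111.6 dBm

−111.6 dBm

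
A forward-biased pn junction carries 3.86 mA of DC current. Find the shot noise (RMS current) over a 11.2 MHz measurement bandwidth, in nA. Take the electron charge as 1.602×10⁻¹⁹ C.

118 nA

I_n = √(2qI·B)
2qI·B = 2 × 1.602×10⁻¹⁹ × 3.86×10⁻³ × 1.12×10⁷ = 1.39×10⁻¹⁴ A²
I_n = √(1.39×10⁻¹⁴) = 1.18×10⁻⁷ A = 118 nA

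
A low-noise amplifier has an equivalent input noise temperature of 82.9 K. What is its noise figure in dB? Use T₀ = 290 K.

F = 1 + T_e/T₀ = 1 + 82.9/290 = 1.28586
NF = 10 log₁₀(1.28586) = 1.09 dB

1.09 dB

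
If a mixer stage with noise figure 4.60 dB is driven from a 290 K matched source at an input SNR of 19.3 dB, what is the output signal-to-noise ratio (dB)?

By definition F = SNR_in/SNR_out, so in dB: SNR_out = SNR_in − NF
SNR_out = 19.3 − 4.60 = 14.70 dB

14.70 dB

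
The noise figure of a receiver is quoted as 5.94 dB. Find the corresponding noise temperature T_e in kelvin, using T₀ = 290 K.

F = 10^(5.94/10) = 3.92645
T_e = (F − 1)·T₀ = (3.92645 − 1) × 290 = 849 K

849 K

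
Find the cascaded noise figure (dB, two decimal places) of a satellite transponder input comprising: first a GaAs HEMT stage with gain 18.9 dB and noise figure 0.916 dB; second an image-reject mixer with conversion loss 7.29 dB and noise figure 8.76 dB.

1.20 dB

Convert to linear (a loss of L dB is a gain of −L dB): F_i = 10^(NF_i/10), G_i = 10^(G_i,dB/10)
  Stage 1: F_1 = 10^(0.916/10) = 1.235, G_1 = 10^(18.9/10) = 77.62
  Stage 2: F_2 = 10^(8.76/10) = 7.516, G_2 = 10^(−7.29/10) = 0.1866
Friis cascade:
  F = 1.235 + (7.516 − 1)/77.62 = 1.319
NF = 10 log₁₀(1.319) = 1.20 dB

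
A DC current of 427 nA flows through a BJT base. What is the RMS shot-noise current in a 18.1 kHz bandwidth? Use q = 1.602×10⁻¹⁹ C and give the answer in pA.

I_n = √(2qI·B)
2qI·B = 2 × 1.602×10⁻¹⁹ × 4.27×10⁻⁷ × 1.81×10⁴ = 2.48×10⁻²¹ A²
I_n = √(2.48×10⁻²¹) = 4.98×10⁻¹¹ A = 49.8 pA

49.8 pA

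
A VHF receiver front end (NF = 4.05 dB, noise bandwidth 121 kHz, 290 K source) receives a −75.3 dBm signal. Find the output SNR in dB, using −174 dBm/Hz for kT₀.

43.8 dB

Noise floor: N = −174 + 10 log₁₀(B) + NF
10 log₁₀(1.21×10⁵) = 50.83 dB
N = −174 + 50.83 + 4.05 = −119.12 dBm
SNR = P_sig − N = −75.3 − (−119.12) = 43.82 dB → 43.8 dB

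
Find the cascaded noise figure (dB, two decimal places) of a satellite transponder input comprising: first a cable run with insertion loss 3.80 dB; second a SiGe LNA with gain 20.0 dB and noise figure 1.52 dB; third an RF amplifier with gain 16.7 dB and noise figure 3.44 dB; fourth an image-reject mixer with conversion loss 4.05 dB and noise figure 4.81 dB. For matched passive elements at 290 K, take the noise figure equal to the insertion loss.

5.36 dB

Convert to linear (a loss of L dB is a gain of −L dB): F_i = 10^(NF_i/10), G_i = 10^(G_i,dB/10)
  Stage 1: F_1 = 10^(3.80/10) = 2.399, G_1 = 10^(−3.80/10) = 0.4169
  Stage 2: F_2 = 10^(1.52/10) = 1.419, G_2 = 10^(20.0/10) = 100.0
  Stage 3: F_3 = 10^(3.44/10) = 2.208, G_3 = 10^(16.7/10) = 46.77
  Stage 4: F_4 = 10^(4.81/10) = 3.027, G_4 = 10^(−4.05/10) = 0.3936
Friis cascade:
  F = 2.399 + (1.419 − 1)/0.4169 + (2.208 − 1)/41.69 + (3.027 − 1)/1950 = 3.434
NF = 10 log₁₀(3.434) = 5.36 dB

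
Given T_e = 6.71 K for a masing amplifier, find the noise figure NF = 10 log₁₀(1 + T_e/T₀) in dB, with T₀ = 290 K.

F = 1 + T_e/T₀ = 1 + 6.71/290 = 1.02314
NF = 10 log₁₀(1.02314) = 0.099 dB

0.099 dB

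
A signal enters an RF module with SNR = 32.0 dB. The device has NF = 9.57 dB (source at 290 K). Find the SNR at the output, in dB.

By definition F = SNR_in/SNR_out, so in dB: SNR_out = SNR_in − NF
SNR_out = 32.0 − 9.57 = 22.43 dB

22.43 dB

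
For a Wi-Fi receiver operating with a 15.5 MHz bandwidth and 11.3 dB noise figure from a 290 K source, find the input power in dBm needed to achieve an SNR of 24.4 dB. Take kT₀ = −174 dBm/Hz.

Sensitivity = −174 + 10 log₁₀(B) + NF + SNR_min
= −174 + 71.9 + 11.3 + 24.4
= −66.4 dBm → −66.4 dBm

−66.4 dBm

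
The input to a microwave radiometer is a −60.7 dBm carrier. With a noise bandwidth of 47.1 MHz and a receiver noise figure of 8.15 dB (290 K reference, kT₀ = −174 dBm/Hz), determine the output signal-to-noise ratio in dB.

28.4 dB

Noise floor: N = −174 + 10 log₁₀(B) + NF
10 log₁₀(4.71×10⁷) = 76.73 dB
N = −174 + 76.73 + 8.15 = −89.12 dBm
SNR = P_sig − N = −60.7 − (−89.12) = 28.42 dB → 28.4 dB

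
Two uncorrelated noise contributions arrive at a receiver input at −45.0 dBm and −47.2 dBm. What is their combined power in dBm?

−43.0 dBm

Convert to linear, add, convert back:
P₁ = 3.16×10⁻⁸ W, P₂ = 1.91×10⁻⁸ W
P_tot = 5.07×10⁻⁸ W → 10 log₁₀(P_tot / 10⁻³) = −43.0 dBm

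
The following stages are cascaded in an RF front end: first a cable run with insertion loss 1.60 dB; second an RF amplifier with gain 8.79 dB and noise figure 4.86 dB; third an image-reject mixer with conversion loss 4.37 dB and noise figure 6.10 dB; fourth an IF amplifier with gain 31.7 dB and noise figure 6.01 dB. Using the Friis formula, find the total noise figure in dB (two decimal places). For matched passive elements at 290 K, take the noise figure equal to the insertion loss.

Convert to linear (a loss of L dB is a gain of −L dB): F_i = 10^(NF_i/10), G_i = 10^(G_i,dB/10)
  Stage 1: F_1 = 10^(1.60/10) = 1.445, G_1 = 10^(−1.60/10) = 0.6918
  Stage 2: F_2 = 10^(4.86/10) = 3.062, G_2 = 10^(8.79/10) = 7.568
  Stage 3: F_3 = 10^(6.10/10) = 4.074, G_3 = 10^(−4.37/10) = 0.3656
  Stage 4: F_4 = 10^(6.01/10) = 3.990, G_4 = 10^(31.7/10) = 1479
Friis cascade:
  F = 1.445 + (3.062 − 1)/0.6918 + (4.074 − 1)/5.236 + (3.990 − 1)/1.914 = 6.575
NF = 10 log₁₀(6.575) = 8.18 dB

8.18 dB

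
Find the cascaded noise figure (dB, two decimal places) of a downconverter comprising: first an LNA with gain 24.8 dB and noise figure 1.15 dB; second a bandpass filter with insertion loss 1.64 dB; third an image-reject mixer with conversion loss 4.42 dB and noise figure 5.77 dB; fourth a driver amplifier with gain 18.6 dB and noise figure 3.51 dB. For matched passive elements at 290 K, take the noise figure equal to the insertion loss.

Convert to linear (a loss of L dB is a gain of −L dB): F_i = 10^(NF_i/10), G_i = 10^(G_i,dB/10)
  Stage 1: F_1 = 10^(1.15/10) = 1.303, G_1 = 10^(24.8/10) = 302.0
  Stage 2: F_2 = 10^(1.64/10) = 1.459, G_2 = 10^(−1.64/10) = 0.6855
  Stage 3: F_3 = 10^(5.77/10) = 3.776, G_3 = 10^(−4.42/10) = 0.3614
  Stage 4: F_4 = 10^(3.51/10) = 2.244, G_4 = 10^(18.6/10) = 72.44
Friis cascade:
  F = 1.303 + (1.459 − 1)/302.0 + (3.776 − 1)/207.0 + (2.244 − 1)/74.82 = 1.335
NF = 10 log₁₀(1.335) = 1.25 dB

1.25 dB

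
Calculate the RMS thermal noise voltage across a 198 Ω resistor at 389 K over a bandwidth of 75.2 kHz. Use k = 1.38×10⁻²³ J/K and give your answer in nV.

565 nV

V_n = √(4kTRB)
4kTRB = 4 × 1.38×10⁻²³ × 389 × 1.98×10² × 7.52×10⁴ = 3.20×10⁻¹³ V²
V_n = √(3.20×10⁻¹³) = 5.65×10⁻⁷ V = 565 nV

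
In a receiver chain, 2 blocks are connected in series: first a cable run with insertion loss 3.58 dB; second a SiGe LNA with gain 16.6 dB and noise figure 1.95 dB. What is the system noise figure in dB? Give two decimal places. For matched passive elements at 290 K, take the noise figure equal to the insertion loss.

Convert to linear (a loss of L dB is a gain of −L dB): F_i = 10^(NF_i/10), G_i = 10^(G_i,dB/10)
  Stage 1: F_1 = 10^(3.58/10) = 2.280, G_1 = 10^(−3.58/10) = 0.4385
  Stage 2: F_2 = 10^(1.95/10) = 1.567, G_2 = 10^(16.6/10) = 45.71
Friis cascade:
  F = 2.280 + (1.567 − 1)/0.4385 = 3.573
NF = 10 log₁₀(3.573) = 5.53 dB

5.53 dB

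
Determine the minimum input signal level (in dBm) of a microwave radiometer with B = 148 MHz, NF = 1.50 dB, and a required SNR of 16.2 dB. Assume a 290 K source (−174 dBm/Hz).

−74.6 dBm

Sensitivity = −174 + 10 log₁₀(B) + NF + SNR_min
= −174 + 81.7 + 1.50 + 16.2
= −74.60 dBm → −74.6 dBm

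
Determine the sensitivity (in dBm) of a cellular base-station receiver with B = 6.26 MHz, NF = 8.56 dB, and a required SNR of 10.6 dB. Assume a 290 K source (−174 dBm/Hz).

Sensitivity = −174 + 10 log₁₀(B) + NF + SNR_min
= −174 + 67.97 + 8.56 + 10.6
= −86.87 dBm → −86.9 dBm

−86.9 dBm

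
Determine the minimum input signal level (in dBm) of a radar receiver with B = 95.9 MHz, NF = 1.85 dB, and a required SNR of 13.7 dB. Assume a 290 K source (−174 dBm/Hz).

Sensitivity = −174 + 10 log₁₀(B) + NF + SNR_min
= −174 + 79.82 + 1.85 + 13.7
= −78.63 dBm → −78.6 dBm

−78.6 dBm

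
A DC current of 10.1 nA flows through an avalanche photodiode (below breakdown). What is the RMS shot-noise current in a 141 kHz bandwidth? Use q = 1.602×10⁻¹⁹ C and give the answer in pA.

I_n = √(2qI·B)
2qI·B = 2 × 1.602×10⁻¹⁹ × 1.01×10⁻⁸ × 1.41×10⁵ = 4.56×10⁻²² A²
I_n = √(4.56×10⁻²²) = 2.14×10⁻¹¹ A = 21.4 pA

21.4 pA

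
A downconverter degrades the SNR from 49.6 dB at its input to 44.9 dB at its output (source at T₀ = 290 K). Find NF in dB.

4.7 dB

NF (dB) = SNR_in(dB) − SNR_out(dB) when the source is at T₀
NF = 49.6 − 44.9 = 4.7 dB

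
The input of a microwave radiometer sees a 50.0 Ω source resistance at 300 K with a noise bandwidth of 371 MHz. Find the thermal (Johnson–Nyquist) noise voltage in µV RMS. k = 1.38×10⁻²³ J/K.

V_n = √(4kTRB)
4kTRB = 4 × 1.38×10⁻²³ × 300 × 5.00×10¹ × 3.71×10⁸ = 3.07×10⁻¹⁰ V²
V_n = √(3.07×10⁻¹⁰) = 1.75×10⁻⁵ V = 17.5 µV

17.5 µV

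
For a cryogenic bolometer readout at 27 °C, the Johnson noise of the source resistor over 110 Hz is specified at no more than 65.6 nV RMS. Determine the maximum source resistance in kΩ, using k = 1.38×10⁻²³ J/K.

2.36 kΩ

T = 27 °C + 273.15 = 300.15 K
Johnson–Nyquist: V_n = √(4kTRB) ⇒ R = V_n² / (4kTB)
4kTB = 4 × 1.38×10⁻²³ × 300.15 × 1.10×10² = 1.82×10⁻¹⁸
R = (6.56×10⁻⁸)² / 1.82×10⁻¹⁸ = 2.36×10³ Ω = 2.36 kΩ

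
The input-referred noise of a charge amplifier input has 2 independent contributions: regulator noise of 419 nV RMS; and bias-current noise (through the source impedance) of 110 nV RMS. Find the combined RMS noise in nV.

Uncorrelated sources add in power (mean-square): V_tot = √(ΣV_i²)
V_tot = √[(4.19×10⁻⁷)² + (1.10×10⁻⁷)²] = 4.33×10⁻⁷ V = 433 nV

433 nV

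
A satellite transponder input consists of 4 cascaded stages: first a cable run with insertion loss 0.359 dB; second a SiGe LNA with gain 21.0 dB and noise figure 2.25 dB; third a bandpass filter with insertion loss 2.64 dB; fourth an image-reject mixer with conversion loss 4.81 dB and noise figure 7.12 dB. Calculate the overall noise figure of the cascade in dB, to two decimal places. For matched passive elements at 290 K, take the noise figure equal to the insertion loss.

Convert to linear (a loss of L dB is a gain of −L dB): F_i = 10^(NF_i/10), G_i = 10^(G_i,dB/10)
  Stage 1: F_1 = 10^(0.359/10) = 1.086, G_1 = 10^(−0.359/10) = 0.9207
  Stage 2: F_2 = 10^(2.25/10) = 1.679, G_2 = 10^(21.0/10) = 125.9
  Stage 3: F_3 = 10^(2.64/10) = 1.837, G_3 = 10^(−2.64/10) = 0.5445
  Stage 4: F_4 = 10^(7.12/10) = 5.152, G_4 = 10^(−4.81/10) = 0.3304
Friis cascade:
  F = 1.086 + (1.679 − 1)/0.9207 + (1.837 − 1)/115.9 + (5.152 − 1)/63.11 = 1.896
NF = 10 log₁₀(1.896) = 2.78 dB

2.78 dB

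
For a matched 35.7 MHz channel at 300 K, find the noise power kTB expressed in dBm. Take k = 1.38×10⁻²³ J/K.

−98.3 dBm

P_n = kTB = 1.38×10⁻²³ × 300 × 3.57×10⁷ = 1.48×10⁻¹³ W
In dBm: 10 log₁₀(1.48×10⁻¹³ / 10⁻³) = −98.3 dBm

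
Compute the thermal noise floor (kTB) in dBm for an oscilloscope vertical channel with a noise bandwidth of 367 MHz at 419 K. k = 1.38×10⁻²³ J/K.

−86.7 dBm

P_n = kTB = 1.38×10⁻²³ × 419 × 3.67×10⁸ = 2.12×10⁻¹² W
In dBm: 10 log₁₀(2.12×10⁻¹² / 10⁻³) = −86.7 dBm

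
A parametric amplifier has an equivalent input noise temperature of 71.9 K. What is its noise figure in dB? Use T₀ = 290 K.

F = 1 + T_e/T₀ = 1 + 71.9/290 = 1.24793
NF = 10 log₁₀(1.24793) = 0.962 dB

0.962 dB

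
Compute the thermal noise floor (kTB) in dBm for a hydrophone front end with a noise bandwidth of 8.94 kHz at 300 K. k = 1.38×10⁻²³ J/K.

P_n = kTB = 1.38×10⁻²³ × 300 × 8.94×10³ = 3.70×10⁻¹⁷ W
In dBm: 10 log₁₀(3.70×10⁻¹⁷ / 10⁻³) = −134.3 dBm

−134.3 dBm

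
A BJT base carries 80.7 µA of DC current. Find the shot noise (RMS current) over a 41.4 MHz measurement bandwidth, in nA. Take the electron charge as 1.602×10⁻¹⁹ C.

32.7 nA

I_n = √(2qI·B)
2qI·B = 2 × 1.602×10⁻¹⁹ × 8.07×10⁻⁵ × 4.14×10⁷ = 1.07×10⁻¹⁵ A²
I_n = √(1.07×10⁻¹⁵) = 3.27×10⁻⁸ A = 32.7 nA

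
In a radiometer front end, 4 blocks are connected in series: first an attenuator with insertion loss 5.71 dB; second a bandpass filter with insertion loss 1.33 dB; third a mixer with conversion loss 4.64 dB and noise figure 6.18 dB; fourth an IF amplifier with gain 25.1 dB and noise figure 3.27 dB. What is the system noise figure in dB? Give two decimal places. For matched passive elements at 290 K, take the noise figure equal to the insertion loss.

Convert to linear (a loss of L dB is a gain of −L dB): F_i = 10^(NF_i/10), G_i = 10^(G_i,dB/10)
  Stage 1: F_1 = 10^(5.71/10) = 3.724, G_1 = 10^(−5.71/10) = 0.2685
  Stage 2: F_2 = 10^(1.33/10) = 1.358, G_2 = 10^(−1.33/10) = 0.7362
  Stage 3: F_3 = 10^(6.18/10) = 4.150, G_3 = 10^(−4.64/10) = 0.3436
  Stage 4: F_4 = 10^(3.27/10) = 2.123, G_4 = 10^(25.1/10) = 323.6
Friis cascade:
  F = 3.724 + (1.358 − 1)/0.2685 + (4.150 − 1)/0.1977 + (2.123 − 1)/0.06792 = 37.53
NF = 10 log₁₀(37.53) = 15.74 dB

15.74 dB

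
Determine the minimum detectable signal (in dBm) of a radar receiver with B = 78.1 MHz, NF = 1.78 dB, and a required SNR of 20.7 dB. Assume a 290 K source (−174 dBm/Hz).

Sensitivity = −174 + 10 log₁₀(B) + NF + SNR_min
= −174 + 78.93 + 1.78 + 20.7
= −72.59 dBm → −72.6 dBm

−72.6 dBm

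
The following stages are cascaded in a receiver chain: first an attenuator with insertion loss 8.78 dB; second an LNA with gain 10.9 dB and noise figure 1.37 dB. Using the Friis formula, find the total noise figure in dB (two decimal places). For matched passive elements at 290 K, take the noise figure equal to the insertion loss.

Convert to linear (a loss of L dB is a gain of −L dB): F_i = 10^(NF_i/10), G_i = 10^(G_i,dB/10)
  Stage 1: F_1 = 10^(8.78/10) = 7.551, G_1 = 10^(−8.78/10) = 0.1324
  Stage 2: F_2 = 10^(1.37/10) = 1.371, G_2 = 10^(10.9/10) = 12.30
Friis cascade:
  F = 7.551 + (1.371 − 1)/0.1324 = 10.35
NF = 10 log₁₀(10.35) = 10.15 dB

10.15 dB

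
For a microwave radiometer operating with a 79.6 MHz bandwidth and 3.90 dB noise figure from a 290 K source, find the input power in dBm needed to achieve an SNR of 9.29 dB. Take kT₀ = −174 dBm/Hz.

−81.8 dBm

Sensitivity = −174 + 10 log₁₀(B) + NF + SNR_min
= −174 + 79.01 + 3.90 + 9.29
= −81.80 dBm → −81.8 dBm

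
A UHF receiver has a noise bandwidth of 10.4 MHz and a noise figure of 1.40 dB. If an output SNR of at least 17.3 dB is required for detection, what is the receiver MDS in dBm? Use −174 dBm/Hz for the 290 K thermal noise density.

−85.1 dBm

Sensitivity = −174 + 10 log₁₀(B) + NF + SNR_min
= −174 + 70.17 + 1.40 + 17.3
= −85.13 dBm → −85.1 dBm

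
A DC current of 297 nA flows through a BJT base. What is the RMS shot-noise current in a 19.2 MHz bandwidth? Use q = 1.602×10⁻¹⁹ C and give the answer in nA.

I_n = √(2qI·B)
2qI·B = 2 × 1.602×10⁻¹⁹ × 2.97×10⁻⁷ × 1.92×10⁷ = 1.83×10⁻¹⁸ A²
I_n = √(1.83×10⁻¹⁸) = 1.35×10⁻⁹ A = 1.35 nA

1.35 nA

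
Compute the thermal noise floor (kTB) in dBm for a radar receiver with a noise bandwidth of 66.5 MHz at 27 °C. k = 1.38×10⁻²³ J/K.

T = 27 °C + 273.15 = 300.15 K
P_n = kTB = 1.38×10⁻²³ × 300.15 × 6.65×10⁷ = 2.75×10⁻¹³ W
In dBm: 10 log₁₀(2.75×10⁻¹³ / 10⁻³) = −95.6 dBm

−95.6 dBm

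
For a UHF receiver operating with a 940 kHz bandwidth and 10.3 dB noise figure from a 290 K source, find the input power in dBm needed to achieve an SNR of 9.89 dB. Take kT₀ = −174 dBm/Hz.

−94.1 dBm

Sensitivity = −174 + 10 log₁₀(B) + NF + SNR_min
= −174 + 59.73 + 10.3 + 9.89
= −94.08 dBm → −94.1 dBm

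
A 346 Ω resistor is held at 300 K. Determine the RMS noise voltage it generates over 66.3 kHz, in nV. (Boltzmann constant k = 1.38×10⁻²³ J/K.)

V_n = √(4kTRB)
4kTRB = 4 × 1.38×10⁻²³ × 300 × 3.46×10² × 6.63×10⁴ = 3.80×10⁻¹³ V²
V_n = √(3.80×10⁻¹³) = 6.16×10⁻⁷ V = 616 nV

616 nV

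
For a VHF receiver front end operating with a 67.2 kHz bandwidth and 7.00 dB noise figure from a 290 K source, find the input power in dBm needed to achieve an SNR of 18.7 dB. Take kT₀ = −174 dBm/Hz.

−100.0 dBm

Sensitivity = −174 + 10 log₁₀(B) + NF + SNR_min
= −174 + 48.27 + 7.00 + 18.7
= −100.03 dBm → −100.0 dBm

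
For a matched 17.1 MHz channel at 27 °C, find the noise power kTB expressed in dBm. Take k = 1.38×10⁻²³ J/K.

T = 27 °C + 273.15 = 300.15 K
P_n = kTB = 1.38×10⁻²³ × 300.15 × 1.71×10⁷ = 7.08×10⁻¹⁴ W
In dBm: 10 log₁₀(7.08×10⁻¹⁴ / 10⁻³) = −101.5 dBm

−101.5 dBm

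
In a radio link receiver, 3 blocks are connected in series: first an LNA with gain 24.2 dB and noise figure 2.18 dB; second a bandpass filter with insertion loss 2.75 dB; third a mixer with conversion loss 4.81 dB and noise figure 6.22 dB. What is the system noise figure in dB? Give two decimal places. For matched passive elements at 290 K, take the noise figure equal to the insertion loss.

Convert to linear (a loss of L dB is a gain of −L dB): F_i = 10^(NF_i/10), G_i = 10^(G_i,dB/10)
  Stage 1: F_1 = 10^(2.18/10) = 1.652, G_1 = 10^(24.2/10) = 263.0
  Stage 2: F_2 = 10^(2.75/10) = 1.884, G_2 = 10^(−2.75/10) = 0.5309
  Stage 3: F_3 = 10^(6.22/10) = 4.188, G_3 = 10^(−4.81/10) = 0.3304
Friis cascade:
  F = 1.652 + (1.884 − 1)/263.0 + (4.188 − 1)/139.6 = 1.678
NF = 10 log₁₀(1.678) = 2.25 dB

2.25 dB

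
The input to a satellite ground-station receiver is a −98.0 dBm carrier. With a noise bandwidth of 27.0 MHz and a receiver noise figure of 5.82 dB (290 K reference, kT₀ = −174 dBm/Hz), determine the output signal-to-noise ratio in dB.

−4.1 dB

Noise floor: N = −174 + 10 log₁₀(B) + NF
10 log₁₀(2.70×10⁷) = 74.31 dB
N = −174 + 74.31 + 5.82 = −93.87 dBm
SNR = P_sig − N = −98.0 − (−93.87) = −4.13 dB → −4.1 dB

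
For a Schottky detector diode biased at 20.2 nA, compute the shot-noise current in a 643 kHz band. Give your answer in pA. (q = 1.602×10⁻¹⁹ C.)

64.5 pA

I_n = √(2qI·B)
2qI·B = 2 × 1.602×10⁻¹⁹ × 2.02×10⁻⁸ × 6.43×10⁵ = 4.16×10⁻²¹ A²
I_n = √(4.16×10⁻²¹) = 6.45×10⁻¹¹ A = 64.5 pA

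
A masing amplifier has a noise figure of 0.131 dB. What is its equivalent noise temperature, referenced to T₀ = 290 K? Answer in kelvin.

F = 10^(0.131/10) = 1.03062
T_e = (F − 1)·T₀ = (1.03062 − 1) × 290 = 8.88 K

8.88 K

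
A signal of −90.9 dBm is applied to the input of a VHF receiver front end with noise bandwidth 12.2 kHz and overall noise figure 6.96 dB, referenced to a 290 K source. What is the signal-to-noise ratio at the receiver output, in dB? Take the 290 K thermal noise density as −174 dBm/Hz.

Noise floor: N = −174 + 10 log₁₀(B) + NF
10 log₁₀(1.22×10⁴) = 40.86 dB
N = −174 + 40.86 + 6.96 = −126.18 dBm
SNR = P_sig − N = −90.9 − (−126.18) = 35.28 dB → 35.3 dB

35.3 dB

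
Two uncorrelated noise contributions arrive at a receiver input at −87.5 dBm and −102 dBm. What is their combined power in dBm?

−87.3 dBm

Convert to linear, add, convert back:
P₁ = 1.78×10⁻¹² W, P₂ = 6.31×10⁻¹⁴ W
P_tot = 1.84×10⁻¹² W → 10 log₁₀(P_tot / 10⁻³) = −87.3 dBm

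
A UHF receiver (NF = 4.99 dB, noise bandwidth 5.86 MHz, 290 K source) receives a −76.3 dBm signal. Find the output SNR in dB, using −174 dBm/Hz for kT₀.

Noise floor: N = −174 + 10 log₁₀(B) + NF
10 log₁₀(5.86×10⁶) = 67.68 dB
N = −174 + 67.68 + 4.99 = −101.33 dBm
SNR = P_sig − N = −76.3 − (−101.33) = 25.03 dB → 25.0 dB

25.0 dB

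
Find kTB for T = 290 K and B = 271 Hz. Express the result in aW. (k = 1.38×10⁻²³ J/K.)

1.08 aW

P_n = kTB = 1.38×10⁻²³ × 290 × 2.71×10² = 1.08×10⁻¹⁸ W = 1.08 aW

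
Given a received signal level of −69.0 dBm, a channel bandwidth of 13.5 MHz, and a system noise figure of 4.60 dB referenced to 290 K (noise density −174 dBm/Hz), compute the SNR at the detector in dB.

29.1 dB

Noise floor: N = −174 + 10 log₁₀(B) + NF
10 log₁₀(1.35×10⁷) = 71.3 dB
N = −174 + 71.3 + 4.60 = −98.10 dBm
SNR = P_sig − N = −69.0 − (−98.10) = 29.10 dB → 29.1 dB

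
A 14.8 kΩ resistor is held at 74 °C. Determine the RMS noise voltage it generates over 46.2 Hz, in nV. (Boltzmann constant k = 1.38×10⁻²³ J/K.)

114 nV

T = 74 °C + 273.15 = 347.15 K
V_n = √(4kTRB)
4kTRB = 4 × 1.38×10⁻²³ × 347.15 × 1.48×10⁴ × 4.62×10¹ = 1.31×10⁻¹⁴ V²
V_n = √(1.31×10⁻¹⁴) = 1.14×10⁻⁷ V = 114 nV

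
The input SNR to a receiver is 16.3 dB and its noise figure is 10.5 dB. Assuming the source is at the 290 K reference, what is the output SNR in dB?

By definition F = SNR_in/SNR_out, so in dB: SNR_out = SNR_in − NF
SNR_out = 16.3 − 10.5 = 5.8 dB

5.8 dB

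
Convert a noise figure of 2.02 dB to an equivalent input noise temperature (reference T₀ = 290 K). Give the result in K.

F = 10^(2.02/10) = 1.59221
T_e = (F − 1)·T₀ = (1.59221 − 1) × 290 = 172 K

172 K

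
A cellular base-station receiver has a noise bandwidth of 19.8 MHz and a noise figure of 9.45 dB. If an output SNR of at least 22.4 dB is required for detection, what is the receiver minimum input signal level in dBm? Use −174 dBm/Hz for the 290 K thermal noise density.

−69.2 dBm

Sensitivity = −174 + 10 log₁₀(B) + NF + SNR_min
= −174 + 72.97 + 9.45 + 22.4
= −69.18 dBm → −69.2 dBm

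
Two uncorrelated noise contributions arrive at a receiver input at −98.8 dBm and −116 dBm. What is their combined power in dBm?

Convert to linear, add, convert back:
P₁ = 1.32×10⁻¹³ W, P₂ = 2.51×10⁻¹⁵ W
P_tot = 1.34×10⁻¹³ W → 10 log₁₀(P_tot / 10⁻³) = −98.7 dBm

−98.7 dBm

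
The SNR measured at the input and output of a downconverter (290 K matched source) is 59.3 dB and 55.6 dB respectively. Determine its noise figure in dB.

3.7 dB

NF (dB) = SNR_in(dB) − SNR_out(dB) when the source is at T₀
NF = 59.3 − 55.6 = 3.7 dB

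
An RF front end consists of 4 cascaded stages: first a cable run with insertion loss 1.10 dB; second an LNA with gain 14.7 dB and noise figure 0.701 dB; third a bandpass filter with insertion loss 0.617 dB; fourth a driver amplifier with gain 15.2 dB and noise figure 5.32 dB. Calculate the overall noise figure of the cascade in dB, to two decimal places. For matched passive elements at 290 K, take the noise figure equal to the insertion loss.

Convert to linear (a loss of L dB is a gain of −L dB): F_i = 10^(NF_i/10), G_i = 10^(G_i,dB/10)
  Stage 1: F_1 = 10^(1.10/10) = 1.288, G_1 = 10^(−1.10/10) = 0.7762
  Stage 2: F_2 = 10^(0.701/10) = 1.175, G_2 = 10^(14.7/10) = 29.51
  Stage 3: F_3 = 10^(0.617/10) = 1.153, G_3 = 10^(−0.617/10) = 0.8676
  Stage 4: F_4 = 10^(5.32/10) = 3.404, G_4 = 10^(15.2/10) = 33.11
Friis cascade:
  F = 1.288 + (1.175 − 1)/0.7762 + (1.153 − 1)/22.91 + (3.404 − 1)/19.87 = 1.642
NF = 10 log₁₀(1.642) = 2.15 dB

2.15 dB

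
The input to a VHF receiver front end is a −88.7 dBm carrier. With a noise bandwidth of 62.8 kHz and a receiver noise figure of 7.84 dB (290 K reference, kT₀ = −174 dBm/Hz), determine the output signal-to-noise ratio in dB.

29.5 dB

Noise floor: N = −174 + 10 log₁₀(B) + NF
10 log₁₀(6.28×10⁴) = 47.98 dB
N = −174 + 47.98 + 7.84 = −118.18 dBm
SNR = P_sig − N = −88.7 − (−118.18) = 29.48 dB → 29.5 dB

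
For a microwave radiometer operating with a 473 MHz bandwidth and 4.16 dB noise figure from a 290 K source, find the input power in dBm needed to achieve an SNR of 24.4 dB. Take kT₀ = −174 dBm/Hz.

−58.7 dBm

Sensitivity = −174 + 10 log₁₀(B) + NF + SNR_min
= −174 + 86.75 + 4.16 + 24.4
= −58.69 dBm → −58.7 dBm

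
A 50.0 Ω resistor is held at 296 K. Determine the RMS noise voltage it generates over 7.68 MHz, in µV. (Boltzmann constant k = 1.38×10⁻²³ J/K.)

2.50 µV

V_n = √(4kTRB)
4kTRB = 4 × 1.38×10⁻²³ × 296 × 5.00×10¹ × 7.68×10⁶ = 6.27×10⁻¹² V²
V_n = √(6.27×10⁻¹²) = 2.50×10⁻⁶ V = 2.50 µV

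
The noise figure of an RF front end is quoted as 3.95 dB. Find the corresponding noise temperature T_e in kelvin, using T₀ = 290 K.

430 K

F = 10^(3.95/10) = 2.48313
T_e = (F − 1)·T₀ = (2.48313 − 1) × 290 = 430 K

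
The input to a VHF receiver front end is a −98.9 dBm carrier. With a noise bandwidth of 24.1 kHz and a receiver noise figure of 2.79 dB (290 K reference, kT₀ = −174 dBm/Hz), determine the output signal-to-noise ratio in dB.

Noise floor: N = −174 + 10 log₁₀(B) + NF
10 log₁₀(2.41×10⁴) = 43.82 dB
N = −174 + 43.82 + 2.79 = −127.39 dBm
SNR = P_sig − N = −98.9 − (−127.39) = 28.49 dB → 28.5 dB

28.5 dB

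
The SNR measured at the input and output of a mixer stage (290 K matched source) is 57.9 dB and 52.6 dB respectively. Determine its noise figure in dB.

NF (dB) = SNR_in(dB) − SNR_out(dB) when the source is at T₀
NF = 57.9 − 52.6 = 5.3 dB

5.3 dB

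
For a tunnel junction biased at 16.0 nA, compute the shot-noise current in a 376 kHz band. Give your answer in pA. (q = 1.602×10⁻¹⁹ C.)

I_n = √(2qI·B)
2qI·B = 2 × 1.602×10⁻¹⁹ × 1.60×10⁻⁸ × 3.76×10⁵ = 1.93×10⁻²¹ A²
I_n = √(1.93×10⁻²¹) = 4.39×10⁻¹¹ A = 43.9 pA

43.9 pA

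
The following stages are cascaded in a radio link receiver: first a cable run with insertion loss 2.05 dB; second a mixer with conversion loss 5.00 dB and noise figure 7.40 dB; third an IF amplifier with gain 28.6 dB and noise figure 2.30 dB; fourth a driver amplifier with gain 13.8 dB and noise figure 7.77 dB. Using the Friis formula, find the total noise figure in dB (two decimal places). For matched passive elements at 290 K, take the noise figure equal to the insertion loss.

10.93 dB

Convert to linear (a loss of L dB is a gain of −L dB): F_i = 10^(NF_i/10), G_i = 10^(G_i,dB/10)
  Stage 1: F_1 = 10^(2.05/10) = 1.603, G_1 = 10^(−2.05/10) = 0.6237
  Stage 2: F_2 = 10^(7.40/10) = 5.495, G_2 = 10^(−5.00/10) = 0.3162
  Stage 3: F_3 = 10^(2.30/10) = 1.698, G_3 = 10^(28.6/10) = 724.4
  Stage 4: F_4 = 10^(7.77/10) = 5.984, G_4 = 10^(13.8/10) = 23.99
Friis cascade:
  F = 1.603 + (5.495 − 1)/0.6237 + (1.698 − 1)/0.1972 + (5.984 − 1)/142.9 = 12.39
NF = 10 log₁₀(12.39) = 10.93 dB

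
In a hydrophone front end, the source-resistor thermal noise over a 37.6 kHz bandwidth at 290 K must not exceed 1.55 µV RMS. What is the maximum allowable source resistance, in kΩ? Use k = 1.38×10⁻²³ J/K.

3.99 kΩ

Johnson–Nyquist: V_n = √(4kTRB) ⇒ R = V_n² / (4kTB)
4kTB = 4 × 1.38×10⁻²³ × 290 × 3.76×10⁴ = 6.02×10⁻¹⁶
R = (1.55×10⁻⁶)² / 6.02×10⁻¹⁶ = 3.99×10³ Ω = 3.99 kΩ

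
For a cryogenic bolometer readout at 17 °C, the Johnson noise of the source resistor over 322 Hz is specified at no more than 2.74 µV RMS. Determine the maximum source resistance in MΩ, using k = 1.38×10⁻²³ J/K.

T = 17 °C + 273.15 = 290.15 K
Johnson–Nyquist: V_n = √(4kTRB) ⇒ R = V_n² / (4kTB)
4kTB = 4 × 1.38×10⁻²³ × 290.15 × 3.22×10² = 5.16×10⁻¹⁸
R = (2.74×10⁻⁶)² / 5.16×10⁻¹⁸ = 1.46×10⁶ Ω = 1.46 MΩ

1.46 MΩ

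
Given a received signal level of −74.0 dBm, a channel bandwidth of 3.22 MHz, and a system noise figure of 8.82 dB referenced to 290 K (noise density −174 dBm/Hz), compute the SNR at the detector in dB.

26.1 dB

Noise floor: N = −174 + 10 log₁₀(B) + NF
10 log₁₀(3.22×10⁶) = 65.08 dB
N = −174 + 65.08 + 8.82 = −100.10 dBm
SNR = P_sig − N = −74.0 − (−100.10) = 26.10 dB → 26.1 dB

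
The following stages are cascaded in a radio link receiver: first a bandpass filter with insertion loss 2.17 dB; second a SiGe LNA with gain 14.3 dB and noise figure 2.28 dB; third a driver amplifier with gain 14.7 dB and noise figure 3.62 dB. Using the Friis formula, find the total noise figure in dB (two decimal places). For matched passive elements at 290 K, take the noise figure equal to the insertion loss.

4.57 dB

Convert to linear (a loss of L dB is a gain of −L dB): F_i = 10^(NF_i/10), G_i = 10^(G_i,dB/10)
  Stage 1: F_1 = 10^(2.17/10) = 1.648, G_1 = 10^(−2.17/10) = 0.6067
  Stage 2: F_2 = 10^(2.28/10) = 1.690, G_2 = 10^(14.3/10) = 26.92
  Stage 3: F_3 = 10^(3.62/10) = 2.301, G_3 = 10^(14.7/10) = 29.51
Friis cascade:
  F = 1.648 + (1.690 − 1)/0.6067 + (2.301 − 1)/16.33 = 2.866
NF = 10 log₁₀(2.866) = 4.57 dB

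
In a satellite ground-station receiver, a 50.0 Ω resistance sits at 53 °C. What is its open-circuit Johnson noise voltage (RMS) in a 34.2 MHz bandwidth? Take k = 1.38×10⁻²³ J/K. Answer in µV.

T = 53 °C + 273.15 = 326.15 K
V_n = √(4kTRB)
4kTRB = 4 × 1.38×10⁻²³ × 326.15 × 5.00×10¹ × 3.42×10⁷ = 3.08×10⁻¹¹ V²
V_n = √(3.08×10⁻¹¹) = 5.55×10⁻⁶ V = 5.55 µV

5.55 µV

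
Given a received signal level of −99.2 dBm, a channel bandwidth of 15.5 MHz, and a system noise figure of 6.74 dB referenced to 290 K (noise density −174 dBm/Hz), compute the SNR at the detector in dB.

−3.8 dB

Noise floor: N = −174 + 10 log₁₀(B) + NF
10 log₁₀(1.55×10⁷) = 71.9 dB
N = −174 + 71.9 + 6.74 = −95.36 dBm
SNR = P_sig − N = −99.2 − (−95.36) = −3.84 dB → −3.8 dB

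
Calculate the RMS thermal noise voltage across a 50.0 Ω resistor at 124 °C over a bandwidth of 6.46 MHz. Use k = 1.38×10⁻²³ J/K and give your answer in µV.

2.66 µV

T = 124 °C + 273.15 = 397.15 K
V_n = √(4kTRB)
4kTRB = 4 × 1.38×10⁻²³ × 397.15 × 5.00×10¹ × 6.46×10⁶ = 7.08×10⁻¹² V²
V_n = √(7.08×10⁻¹²) = 2.66×10⁻⁶ V = 2.66 µV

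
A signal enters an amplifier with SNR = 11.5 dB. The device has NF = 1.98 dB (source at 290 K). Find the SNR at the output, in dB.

By definition F = SNR_in/SNR_out, so in dB: SNR_out = SNR_in − NF
SNR_out = 11.5 − 1.98 = 9.52 dB

9.52 dB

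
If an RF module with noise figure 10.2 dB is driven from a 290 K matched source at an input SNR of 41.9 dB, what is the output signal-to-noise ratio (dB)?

By definition F = SNR_in/SNR_out, so in dB: SNR_out = SNR_in − NF
SNR_out = 41.9 − 10.2 = 31.7 dB

31.7 dB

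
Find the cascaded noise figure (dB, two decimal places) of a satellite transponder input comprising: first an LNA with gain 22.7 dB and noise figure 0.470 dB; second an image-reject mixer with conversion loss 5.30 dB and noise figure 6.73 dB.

Convert to linear (a loss of L dB is a gain of −L dB): F_i = 10^(NF_i/10), G_i = 10^(G_i,dB/10)
  Stage 1: F_1 = 10^(0.470/10) = 1.114, G_1 = 10^(22.7/10) = 186.2
  Stage 2: F_2 = 10^(6.73/10) = 4.710, G_2 = 10^(−5.30/10) = 0.2951
Friis cascade:
  F = 1.114 + (4.710 − 1)/186.2 = 1.134
NF = 10 log₁₀(1.134) = 0.55 dB

0.55 dB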